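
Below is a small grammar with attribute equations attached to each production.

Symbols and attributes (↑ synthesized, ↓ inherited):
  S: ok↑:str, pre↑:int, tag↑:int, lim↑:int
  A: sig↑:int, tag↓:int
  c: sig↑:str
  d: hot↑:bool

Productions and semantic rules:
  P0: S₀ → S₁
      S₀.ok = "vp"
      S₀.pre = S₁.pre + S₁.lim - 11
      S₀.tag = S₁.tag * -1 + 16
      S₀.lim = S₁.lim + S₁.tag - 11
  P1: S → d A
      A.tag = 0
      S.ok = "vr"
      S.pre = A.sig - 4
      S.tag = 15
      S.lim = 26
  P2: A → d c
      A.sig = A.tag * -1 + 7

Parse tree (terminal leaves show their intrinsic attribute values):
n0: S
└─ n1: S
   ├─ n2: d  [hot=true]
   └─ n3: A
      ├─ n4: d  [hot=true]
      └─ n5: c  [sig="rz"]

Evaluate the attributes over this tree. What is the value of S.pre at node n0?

1. n2.hot = true  [terminal]
2. n3.tag = 0  [0]
3. n4.hot = true  [terminal]
4. n5.sig = "rz"  [terminal]
5. n3.sig = 7  [A.tag * -1 + 7]
6. n1.ok = "vr"  ["vr"]
7. n1.pre = 3  [A.sig - 4]
8. n1.tag = 15  [15]
9. n1.lim = 26  [26]
10. n0.ok = "vp"  ["vp"]
11. n0.pre = 18  [S₁.pre + S₁.lim - 11]
12. n0.tag = 1  [S₁.tag * -1 + 16]
13. n0.lim = 30  [S₁.lim + S₁.tag - 11]

18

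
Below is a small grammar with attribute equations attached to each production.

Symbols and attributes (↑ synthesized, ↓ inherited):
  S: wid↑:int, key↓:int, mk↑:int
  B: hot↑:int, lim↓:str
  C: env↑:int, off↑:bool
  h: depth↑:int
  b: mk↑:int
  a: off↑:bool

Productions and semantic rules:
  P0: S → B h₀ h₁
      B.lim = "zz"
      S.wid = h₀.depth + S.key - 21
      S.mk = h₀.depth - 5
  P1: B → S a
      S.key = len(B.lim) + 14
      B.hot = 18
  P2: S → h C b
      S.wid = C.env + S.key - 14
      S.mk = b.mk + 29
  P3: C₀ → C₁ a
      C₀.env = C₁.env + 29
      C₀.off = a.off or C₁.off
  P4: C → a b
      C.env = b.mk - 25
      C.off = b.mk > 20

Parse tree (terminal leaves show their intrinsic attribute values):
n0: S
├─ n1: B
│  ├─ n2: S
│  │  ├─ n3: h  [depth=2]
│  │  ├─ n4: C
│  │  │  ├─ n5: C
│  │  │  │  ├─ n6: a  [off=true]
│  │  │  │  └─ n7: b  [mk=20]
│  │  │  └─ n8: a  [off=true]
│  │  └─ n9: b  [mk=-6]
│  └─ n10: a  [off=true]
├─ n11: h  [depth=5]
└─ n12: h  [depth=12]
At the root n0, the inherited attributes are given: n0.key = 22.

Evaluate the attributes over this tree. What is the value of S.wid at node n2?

1. n0.key = 22  [given at root]
2. n1.lim = "zz"  ["zz"]
3. n2.key = 16  [len(B.lim) + 14]
4. n3.depth = 2  [terminal]
5. n6.off = true  [terminal]
6. n7.mk = 20  [terminal]
7. n5.env = -5  [b.mk - 25]
8. n5.off = false  [b.mk > 20]
9. n8.off = true  [terminal]
10. n4.env = 24  [C₁.env + 29]
11. n4.off = true  [a.off or C₁.off]
12. n9.mk = -6  [terminal]
13. n2.wid = 26  [C.env + S.key - 14]
14. n2.mk = 23  [b.mk + 29]
15. n10.off = true  [terminal]
16. n1.hot = 18  [18]
17. n11.depth = 5  [terminal]
18. n12.depth = 12  [terminal]
19. n0.wid = 6  [h₀.depth + S.key - 21]
20. n0.mk = 0  [h₀.depth - 5]

26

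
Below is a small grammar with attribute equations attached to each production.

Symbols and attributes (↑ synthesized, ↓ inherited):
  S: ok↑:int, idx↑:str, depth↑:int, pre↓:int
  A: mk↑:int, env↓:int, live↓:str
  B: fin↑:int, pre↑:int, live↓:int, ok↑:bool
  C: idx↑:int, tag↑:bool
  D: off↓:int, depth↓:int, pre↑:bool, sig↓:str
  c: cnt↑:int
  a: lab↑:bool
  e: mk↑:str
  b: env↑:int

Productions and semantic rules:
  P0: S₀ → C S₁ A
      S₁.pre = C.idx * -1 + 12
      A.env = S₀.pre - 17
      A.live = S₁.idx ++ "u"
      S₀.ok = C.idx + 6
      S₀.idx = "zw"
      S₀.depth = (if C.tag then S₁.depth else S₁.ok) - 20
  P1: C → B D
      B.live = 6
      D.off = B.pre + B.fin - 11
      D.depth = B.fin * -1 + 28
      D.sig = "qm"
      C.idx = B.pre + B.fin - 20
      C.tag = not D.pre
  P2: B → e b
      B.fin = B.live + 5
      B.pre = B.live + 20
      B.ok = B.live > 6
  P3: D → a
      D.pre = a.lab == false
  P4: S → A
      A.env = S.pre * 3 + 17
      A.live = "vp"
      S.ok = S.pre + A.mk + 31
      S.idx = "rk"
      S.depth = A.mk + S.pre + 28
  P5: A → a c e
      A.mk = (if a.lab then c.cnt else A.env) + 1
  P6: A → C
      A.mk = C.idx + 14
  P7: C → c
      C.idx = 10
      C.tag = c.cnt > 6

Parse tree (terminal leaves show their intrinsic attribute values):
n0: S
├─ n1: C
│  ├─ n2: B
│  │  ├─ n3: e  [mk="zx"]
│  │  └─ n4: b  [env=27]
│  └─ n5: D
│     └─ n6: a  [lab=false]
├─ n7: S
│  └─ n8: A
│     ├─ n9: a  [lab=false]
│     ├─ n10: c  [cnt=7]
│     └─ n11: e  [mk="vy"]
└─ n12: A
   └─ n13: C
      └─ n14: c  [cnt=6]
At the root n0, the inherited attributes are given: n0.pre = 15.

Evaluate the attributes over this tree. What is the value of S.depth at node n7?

26

1. n0.pre = 15  [given at root]
2. n2.live = 6  [6]
3. n3.mk = "zx"  [terminal]
4. n4.env = 27  [terminal]
5. n2.fin = 11  [B.live + 5]
6. n2.pre = 26  [B.live + 20]
7. n2.ok = false  [B.live > 6]
8. n5.off = 26  [B.pre + B.fin - 11]
9. n5.depth = 17  [B.fin * -1 + 28]
10. n5.sig = "qm"  ["qm"]
11. n6.lab = false  [terminal]
12. n5.pre = true  [a.lab == false]
13. n1.idx = 17  [B.pre + B.fin - 20]
14. n1.tag = false  [not D.pre]
15. n7.pre = -5  [C.idx * -1 + 12]
16. n8.env = 2  [S.pre * 3 + 17]
17. n8.live = "vp"  ["vp"]
18. n9.lab = false  [terminal]
19. n10.cnt = 7  [terminal]
20. n11.mk = "vy"  [terminal]
21. n8.mk = 3  [(if a.lab then c.cnt else A.env) + 1]
22. n7.ok = 29  [S.pre + A.mk + 31]
23. n7.idx = "rk"  ["rk"]
24. n7.depth = 26  [A.mk + S.pre + 28]
25. n12.env = -2  [S₀.pre - 17]
26. n12.live = "rku"  [S₁.idx ++ "u"]
27. n14.cnt = 6  [terminal]
28. n13.idx = 10  [10]
29. n13.tag = false  [c.cnt > 6]
30. n12.mk = 24  [C.idx + 14]
31. n0.ok = 23  [C.idx + 6]
32. n0.idx = "zw"  ["zw"]
33. n0.depth = 9  [(if C.tag then S₁.depth else S₁.ok) - 20]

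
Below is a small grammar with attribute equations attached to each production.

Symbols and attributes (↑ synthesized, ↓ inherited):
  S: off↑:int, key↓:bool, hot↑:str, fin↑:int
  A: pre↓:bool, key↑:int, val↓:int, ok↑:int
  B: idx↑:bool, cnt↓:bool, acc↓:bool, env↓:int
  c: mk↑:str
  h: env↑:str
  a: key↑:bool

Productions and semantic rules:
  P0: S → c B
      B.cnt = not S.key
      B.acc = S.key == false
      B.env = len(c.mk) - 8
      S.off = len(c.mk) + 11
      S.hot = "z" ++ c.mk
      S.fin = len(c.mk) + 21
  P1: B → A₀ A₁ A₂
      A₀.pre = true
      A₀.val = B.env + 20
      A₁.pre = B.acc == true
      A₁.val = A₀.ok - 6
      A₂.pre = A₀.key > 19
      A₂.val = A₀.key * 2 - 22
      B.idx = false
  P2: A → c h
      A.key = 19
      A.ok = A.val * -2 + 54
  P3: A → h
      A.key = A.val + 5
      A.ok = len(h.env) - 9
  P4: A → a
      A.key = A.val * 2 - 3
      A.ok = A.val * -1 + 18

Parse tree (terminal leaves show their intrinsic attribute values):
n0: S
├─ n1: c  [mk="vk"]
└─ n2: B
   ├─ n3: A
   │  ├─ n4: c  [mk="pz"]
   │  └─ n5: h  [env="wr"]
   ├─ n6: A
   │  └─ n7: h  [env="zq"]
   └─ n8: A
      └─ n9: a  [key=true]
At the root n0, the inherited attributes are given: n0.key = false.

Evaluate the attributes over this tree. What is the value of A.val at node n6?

1. n0.key = false  [given at root]
2. n1.mk = "vk"  [terminal]
3. n2.cnt = true  [not S.key]
4. n2.acc = true  [S.key == false]
5. n2.env = -6  [len(c.mk) - 8]
6. n3.pre = true  [true]
7. n3.val = 14  [B.env + 20]
8. n4.mk = "pz"  [terminal]
9. n5.env = "wr"  [terminal]
10. n3.key = 19  [19]
11. n3.ok = 26  [A.val * -2 + 54]
12. n6.pre = true  [B.acc == true]
13. n6.val = 20  [A₀.ok - 6]
14. n7.env = "zq"  [terminal]
15. n6.key = 25  [A.val + 5]
16. n6.ok = -7  [len(h.env) - 9]
17. n8.pre = false  [A₀.key > 19]
18. n8.val = 16  [A₀.key * 2 - 22]
19. n9.key = true  [terminal]
20. n8.key = 29  [A.val * 2 - 3]
21. n8.ok = 2  [A.val * -1 + 18]
22. n2.idx = false  [false]
23. n0.off = 13  [len(c.mk) + 11]
24. n0.hot = "zvk"  ["z" ++ c.mk]
25. n0.fin = 23  [len(c.mk) + 21]

20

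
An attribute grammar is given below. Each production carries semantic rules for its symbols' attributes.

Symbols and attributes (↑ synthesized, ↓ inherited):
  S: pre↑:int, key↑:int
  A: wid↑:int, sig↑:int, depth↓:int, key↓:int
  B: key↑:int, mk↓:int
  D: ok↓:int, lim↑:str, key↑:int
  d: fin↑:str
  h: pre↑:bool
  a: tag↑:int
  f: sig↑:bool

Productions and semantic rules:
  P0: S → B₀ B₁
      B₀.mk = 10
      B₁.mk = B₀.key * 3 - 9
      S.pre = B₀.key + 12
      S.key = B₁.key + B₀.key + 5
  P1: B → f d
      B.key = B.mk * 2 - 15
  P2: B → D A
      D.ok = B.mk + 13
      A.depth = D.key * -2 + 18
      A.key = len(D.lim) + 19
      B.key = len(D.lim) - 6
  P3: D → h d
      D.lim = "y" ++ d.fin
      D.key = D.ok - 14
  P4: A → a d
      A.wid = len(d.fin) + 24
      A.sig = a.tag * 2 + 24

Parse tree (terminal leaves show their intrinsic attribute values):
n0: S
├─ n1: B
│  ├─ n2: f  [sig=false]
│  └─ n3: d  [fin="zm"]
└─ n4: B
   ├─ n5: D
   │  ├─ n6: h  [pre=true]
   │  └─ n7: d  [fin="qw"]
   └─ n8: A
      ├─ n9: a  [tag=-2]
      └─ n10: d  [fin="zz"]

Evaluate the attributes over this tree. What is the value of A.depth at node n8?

1. n1.mk = 10  [10]
2. n2.sig = false  [terminal]
3. n3.fin = "zm"  [terminal]
4. n1.key = 5  [B.mk * 2 - 15]
5. n4.mk = 6  [B₀.key * 3 - 9]
6. n5.ok = 19  [B.mk + 13]
7. n6.pre = true  [terminal]
8. n7.fin = "qw"  [terminal]
9. n5.lim = "yqw"  ["y" ++ d.fin]
10. n5.key = 5  [D.ok - 14]
11. n8.depth = 8  [D.key * -2 + 18]
12. n8.key = 22  [len(D.lim) + 19]
13. n9.tag = -2  [terminal]
14. n10.fin = "zz"  [terminal]
15. n8.wid = 26  [len(d.fin) + 24]
16. n8.sig = 20  [a.tag * 2 + 24]
17. n4.key = -3  [len(D.lim) - 6]
18. n0.pre = 17  [B₀.key + 12]
19. n0.key = 7  [B₁.key + B₀.key + 5]

8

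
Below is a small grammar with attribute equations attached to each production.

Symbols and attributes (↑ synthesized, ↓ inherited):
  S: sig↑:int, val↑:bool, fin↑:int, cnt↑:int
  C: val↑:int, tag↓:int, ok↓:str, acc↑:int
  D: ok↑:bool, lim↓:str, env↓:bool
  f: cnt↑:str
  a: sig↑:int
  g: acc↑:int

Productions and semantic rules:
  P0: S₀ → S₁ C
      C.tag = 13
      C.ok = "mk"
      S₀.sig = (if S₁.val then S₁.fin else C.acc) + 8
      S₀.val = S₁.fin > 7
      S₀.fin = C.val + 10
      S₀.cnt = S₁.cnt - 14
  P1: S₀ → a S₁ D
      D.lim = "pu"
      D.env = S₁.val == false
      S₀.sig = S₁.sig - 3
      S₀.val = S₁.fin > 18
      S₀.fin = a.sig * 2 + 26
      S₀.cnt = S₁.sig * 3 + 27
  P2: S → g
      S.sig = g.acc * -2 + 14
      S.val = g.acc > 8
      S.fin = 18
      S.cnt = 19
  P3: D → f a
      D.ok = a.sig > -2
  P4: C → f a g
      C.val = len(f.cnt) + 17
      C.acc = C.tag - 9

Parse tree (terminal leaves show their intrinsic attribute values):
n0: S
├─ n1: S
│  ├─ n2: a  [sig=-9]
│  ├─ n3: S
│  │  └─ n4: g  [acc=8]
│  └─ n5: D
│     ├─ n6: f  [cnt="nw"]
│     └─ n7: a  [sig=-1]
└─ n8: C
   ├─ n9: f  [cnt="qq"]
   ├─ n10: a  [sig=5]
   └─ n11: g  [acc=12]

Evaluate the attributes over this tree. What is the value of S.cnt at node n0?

1. n2.sig = -9  [terminal]
2. n4.acc = 8  [terminal]
3. n3.sig = -2  [g.acc * -2 + 14]
4. n3.val = false  [g.acc > 8]
5. n3.fin = 18  [18]
6. n3.cnt = 19  [19]
7. n5.lim = "pu"  ["pu"]
8. n5.env = true  [S₁.val == false]
9. n6.cnt = "nw"  [terminal]
10. n7.sig = -1  [terminal]
11. n5.ok = true  [a.sig > -2]
12. n1.sig = -5  [S₁.sig - 3]
13. n1.val = false  [S₁.fin > 18]
14. n1.fin = 8  [a.sig * 2 + 26]
15. n1.cnt = 21  [S₁.sig * 3 + 27]
16. n8.tag = 13  [13]
17. n8.ok = "mk"  ["mk"]
18. n9.cnt = "qq"  [terminal]
19. n10.sig = 5  [terminal]
20. n11.acc = 12  [terminal]
21. n8.val = 19  [len(f.cnt) + 17]
22. n8.acc = 4  [C.tag - 9]
23. n0.sig = 12  [(if S₁.val then S₁.fin else C.acc) + 8]
24. n0.val = true  [S₁.fin > 7]
25. n0.fin = 29  [C.val + 10]
26. n0.cnt = 7  [S₁.cnt - 14]

7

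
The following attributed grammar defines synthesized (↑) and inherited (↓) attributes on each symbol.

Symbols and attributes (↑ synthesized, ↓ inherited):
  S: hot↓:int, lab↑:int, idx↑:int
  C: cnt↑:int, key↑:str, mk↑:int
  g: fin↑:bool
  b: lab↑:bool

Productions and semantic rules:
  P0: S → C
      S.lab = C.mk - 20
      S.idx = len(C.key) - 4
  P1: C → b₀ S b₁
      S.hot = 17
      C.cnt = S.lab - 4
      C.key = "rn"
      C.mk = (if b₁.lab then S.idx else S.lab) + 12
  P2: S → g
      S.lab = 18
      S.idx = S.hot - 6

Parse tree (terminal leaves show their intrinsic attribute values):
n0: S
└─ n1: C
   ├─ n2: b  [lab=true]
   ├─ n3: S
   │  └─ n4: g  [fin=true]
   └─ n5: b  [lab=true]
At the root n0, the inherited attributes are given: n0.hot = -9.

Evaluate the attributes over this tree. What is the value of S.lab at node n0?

1. n0.hot = -9  [given at root]
2. n2.lab = true  [terminal]
3. n3.hot = 17  [17]
4. n4.fin = true  [terminal]
5. n3.lab = 18  [18]
6. n3.idx = 11  [S.hot - 6]
7. n5.lab = true  [terminal]
8. n1.cnt = 14  [S.lab - 4]
9. n1.key = "rn"  ["rn"]
10. n1.mk = 23  [(if b₁.lab then S.idx else S.lab) + 12]
11. n0.lab = 3  [C.mk - 20]
12. n0.idx = -2  [len(C.key) - 4]

3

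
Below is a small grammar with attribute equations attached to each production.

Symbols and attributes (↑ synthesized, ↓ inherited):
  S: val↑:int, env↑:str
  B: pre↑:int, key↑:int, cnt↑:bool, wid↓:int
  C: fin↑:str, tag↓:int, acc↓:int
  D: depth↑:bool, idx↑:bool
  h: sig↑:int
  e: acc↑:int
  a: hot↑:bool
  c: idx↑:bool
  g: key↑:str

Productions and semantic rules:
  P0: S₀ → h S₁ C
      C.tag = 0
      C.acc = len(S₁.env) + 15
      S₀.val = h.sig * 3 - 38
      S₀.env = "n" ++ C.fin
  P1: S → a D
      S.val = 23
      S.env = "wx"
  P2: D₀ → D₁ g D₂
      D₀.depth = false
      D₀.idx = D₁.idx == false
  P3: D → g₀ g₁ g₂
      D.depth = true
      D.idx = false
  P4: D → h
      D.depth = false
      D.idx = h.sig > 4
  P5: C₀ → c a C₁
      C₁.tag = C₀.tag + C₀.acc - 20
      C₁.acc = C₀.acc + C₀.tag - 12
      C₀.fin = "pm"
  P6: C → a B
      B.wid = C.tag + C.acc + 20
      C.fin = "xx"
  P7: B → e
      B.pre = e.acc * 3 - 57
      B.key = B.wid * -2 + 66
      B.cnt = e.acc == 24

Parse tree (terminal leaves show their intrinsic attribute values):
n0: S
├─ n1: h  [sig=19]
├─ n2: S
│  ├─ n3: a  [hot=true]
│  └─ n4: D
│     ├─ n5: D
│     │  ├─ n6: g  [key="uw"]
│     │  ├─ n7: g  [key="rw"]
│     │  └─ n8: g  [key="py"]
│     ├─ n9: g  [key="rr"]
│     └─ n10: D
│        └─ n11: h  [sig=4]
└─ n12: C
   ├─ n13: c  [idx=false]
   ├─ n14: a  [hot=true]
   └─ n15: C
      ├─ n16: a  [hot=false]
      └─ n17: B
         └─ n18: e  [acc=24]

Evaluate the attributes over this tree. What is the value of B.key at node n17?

1. n1.sig = 19  [terminal]
2. n3.hot = true  [terminal]
3. n6.key = "uw"  [terminal]
4. n7.key = "rw"  [terminal]
5. n8.key = "py"  [terminal]
6. n5.depth = true  [true]
7. n5.idx = false  [false]
8. n9.key = "rr"  [terminal]
9. n11.sig = 4  [terminal]
10. n10.depth = false  [false]
11. n10.idx = false  [h.sig > 4]
12. n4.depth = false  [false]
13. n4.idx = true  [D₁.idx == false]
14. n2.val = 23  [23]
15. n2.env = "wx"  ["wx"]
16. n12.tag = 0  [0]
17. n12.acc = 17  [len(S₁.env) + 15]
18. n13.idx = false  [terminal]
19. n14.hot = true  [terminal]
20. n15.tag = -3  [C₀.tag + C₀.acc - 20]
21. n15.acc = 5  [C₀.acc + C₀.tag - 12]
22. n16.hot = false  [terminal]
23. n17.wid = 22  [C.tag + C.acc + 20]
24. n18.acc = 24  [terminal]
25. n17.pre = 15  [e.acc * 3 - 57]
26. n17.key = 22  [B.wid * -2 + 66]
27. n17.cnt = true  [e.acc == 24]
28. n15.fin = "xx"  ["xx"]
29. n12.fin = "pm"  ["pm"]
30. n0.val = 19  [h.sig * 3 - 38]
31. n0.env = "npm"  ["n" ++ C.fin]

22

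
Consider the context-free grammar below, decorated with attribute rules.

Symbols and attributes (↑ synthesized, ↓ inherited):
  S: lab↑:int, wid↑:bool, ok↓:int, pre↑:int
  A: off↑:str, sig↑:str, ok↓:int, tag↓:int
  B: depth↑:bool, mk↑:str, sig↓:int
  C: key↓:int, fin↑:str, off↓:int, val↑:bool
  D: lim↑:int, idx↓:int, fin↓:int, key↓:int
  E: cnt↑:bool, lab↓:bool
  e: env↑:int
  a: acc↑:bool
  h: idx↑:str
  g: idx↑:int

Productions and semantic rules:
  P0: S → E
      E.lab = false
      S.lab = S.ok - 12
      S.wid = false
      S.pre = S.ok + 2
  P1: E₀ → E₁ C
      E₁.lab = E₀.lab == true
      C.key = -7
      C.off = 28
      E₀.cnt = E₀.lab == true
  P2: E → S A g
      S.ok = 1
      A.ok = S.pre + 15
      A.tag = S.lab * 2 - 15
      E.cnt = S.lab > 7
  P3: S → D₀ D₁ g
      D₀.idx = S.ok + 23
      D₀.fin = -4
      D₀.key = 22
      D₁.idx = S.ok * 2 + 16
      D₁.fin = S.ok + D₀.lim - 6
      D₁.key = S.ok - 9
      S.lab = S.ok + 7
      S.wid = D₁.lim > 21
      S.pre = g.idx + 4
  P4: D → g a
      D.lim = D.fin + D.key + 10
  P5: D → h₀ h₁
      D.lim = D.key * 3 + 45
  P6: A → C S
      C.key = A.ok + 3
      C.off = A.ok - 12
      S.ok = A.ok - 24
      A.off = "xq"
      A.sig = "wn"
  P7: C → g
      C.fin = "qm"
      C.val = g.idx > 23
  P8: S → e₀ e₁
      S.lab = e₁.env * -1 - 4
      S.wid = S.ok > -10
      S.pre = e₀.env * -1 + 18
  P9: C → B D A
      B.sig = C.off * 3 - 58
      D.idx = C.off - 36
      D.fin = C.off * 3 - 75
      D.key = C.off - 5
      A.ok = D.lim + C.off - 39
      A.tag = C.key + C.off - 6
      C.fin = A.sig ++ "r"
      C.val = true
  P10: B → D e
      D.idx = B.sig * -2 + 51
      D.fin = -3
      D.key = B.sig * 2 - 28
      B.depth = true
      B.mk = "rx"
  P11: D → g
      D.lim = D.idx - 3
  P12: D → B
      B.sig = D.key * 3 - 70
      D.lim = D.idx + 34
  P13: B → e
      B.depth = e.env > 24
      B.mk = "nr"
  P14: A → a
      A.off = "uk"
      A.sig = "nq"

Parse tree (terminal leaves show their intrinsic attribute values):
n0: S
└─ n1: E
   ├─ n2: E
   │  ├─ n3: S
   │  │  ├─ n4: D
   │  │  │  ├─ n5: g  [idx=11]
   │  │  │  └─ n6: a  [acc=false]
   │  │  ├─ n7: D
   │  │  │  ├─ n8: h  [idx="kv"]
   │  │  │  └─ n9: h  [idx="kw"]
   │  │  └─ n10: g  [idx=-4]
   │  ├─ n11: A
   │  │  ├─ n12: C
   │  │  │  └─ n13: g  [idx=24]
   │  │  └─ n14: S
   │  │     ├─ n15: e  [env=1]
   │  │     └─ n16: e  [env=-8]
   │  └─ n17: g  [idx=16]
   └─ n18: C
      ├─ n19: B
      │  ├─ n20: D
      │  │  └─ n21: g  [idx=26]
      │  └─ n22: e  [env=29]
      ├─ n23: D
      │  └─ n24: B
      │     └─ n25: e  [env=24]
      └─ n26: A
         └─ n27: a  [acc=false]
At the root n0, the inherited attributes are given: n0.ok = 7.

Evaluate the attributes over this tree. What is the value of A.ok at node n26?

15

1. n0.ok = 7  [given at root]
2. n1.lab = false  [false]
3. n2.lab = false  [E₀.lab == true]
4. n3.ok = 1  [1]
5. n4.idx = 24  [S.ok + 23]
6. n4.fin = -4  [-4]
7. n4.key = 22  [22]
8. n5.idx = 11  [terminal]
9. n6.acc = false  [terminal]
10. n4.lim = 28  [D.fin + D.key + 10]
11. n7.idx = 18  [S.ok * 2 + 16]
12. n7.fin = 23  [S.ok + D₀.lim - 6]
13. n7.key = -8  [S.ok - 9]
14. n8.idx = "kv"  [terminal]
15. n9.idx = "kw"  [terminal]
16. n7.lim = 21  [D.key * 3 + 45]
17. n10.idx = -4  [terminal]
18. n3.lab = 8  [S.ok + 7]
19. n3.wid = false  [D₁.lim > 21]
20. n3.pre = 0  [g.idx + 4]
21. n11.ok = 15  [S.pre + 15]
22. n11.tag = 1  [S.lab * 2 - 15]
23. n12.key = 18  [A.ok + 3]
24. n12.off = 3  [A.ok - 12]
25. n13.idx = 24  [terminal]
26. n12.fin = "qm"  ["qm"]
27. n12.val = true  [g.idx > 23]
28. n14.ok = -9  [A.ok - 24]
29. n15.env = 1  [terminal]
30. n16.env = -8  [terminal]
31. n14.lab = 4  [e₁.env * -1 - 4]
32. n14.wid = true  [S.ok > -10]
33. n14.pre = 17  [e₀.env * -1 + 18]
34. n11.off = "xq"  ["xq"]
35. n11.sig = "wn"  ["wn"]
36. n17.idx = 16  [terminal]
37. n2.cnt = true  [S.lab > 7]
38. n18.key = -7  [-7]
39. n18.off = 28  [28]
40. n19.sig = 26  [C.off * 3 - 58]
41. n20.idx = -1  [B.sig * -2 + 51]
42. n20.fin = -3  [-3]
43. n20.key = 24  [B.sig * 2 - 28]
44. n21.idx = 26  [terminal]
45. n20.lim = -4  [D.idx - 3]
46. n22.env = 29  [terminal]
47. n19.depth = true  [true]
48. n19.mk = "rx"  ["rx"]
49. n23.idx = -8  [C.off - 36]
50. n23.fin = 9  [C.off * 3 - 75]
51. n23.key = 23  [C.off - 5]
52. n24.sig = -1  [D.key * 3 - 70]
53. n25.env = 24  [terminal]
54. n24.depth = false  [e.env > 24]
55. n24.mk = "nr"  ["nr"]
56. n23.lim = 26  [D.idx + 34]
57. n26.ok = 15  [D.lim + C.off - 39]
58. n26.tag = 15  [C.key + C.off - 6]
59. n27.acc = false  [terminal]
60. n26.off = "uk"  ["uk"]
61. n26.sig = "nq"  ["nq"]
62. n18.fin = "nqr"  [A.sig ++ "r"]
63. n18.val = true  [true]
64. n1.cnt = false  [E₀.lab == true]
65. n0.lab = -5  [S.ok - 12]
66. n0.wid = false  [false]
67. n0.pre = 9  [S.ok + 2]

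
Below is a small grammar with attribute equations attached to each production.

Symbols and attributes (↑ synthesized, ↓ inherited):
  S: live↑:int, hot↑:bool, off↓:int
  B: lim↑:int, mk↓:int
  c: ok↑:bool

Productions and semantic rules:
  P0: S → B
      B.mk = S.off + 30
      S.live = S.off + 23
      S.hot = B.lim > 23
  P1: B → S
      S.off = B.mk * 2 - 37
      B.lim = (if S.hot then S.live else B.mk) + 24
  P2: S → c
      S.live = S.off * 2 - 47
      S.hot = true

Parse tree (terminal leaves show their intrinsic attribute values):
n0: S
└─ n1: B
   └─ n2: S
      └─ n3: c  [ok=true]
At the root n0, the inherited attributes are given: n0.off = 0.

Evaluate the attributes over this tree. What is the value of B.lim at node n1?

1. n0.off = 0  [given at root]
2. n1.mk = 30  [S.off + 30]
3. n2.off = 23  [B.mk * 2 - 37]
4. n3.ok = true  [terminal]
5. n2.live = -1  [S.off * 2 - 47]
6. n2.hot = true  [true]
7. n1.lim = 23  [(if S.hot then S.live else B.mk) + 24]
8. n0.live = 23  [S.off + 23]
9. n0.hot = false  [B.lim > 23]

23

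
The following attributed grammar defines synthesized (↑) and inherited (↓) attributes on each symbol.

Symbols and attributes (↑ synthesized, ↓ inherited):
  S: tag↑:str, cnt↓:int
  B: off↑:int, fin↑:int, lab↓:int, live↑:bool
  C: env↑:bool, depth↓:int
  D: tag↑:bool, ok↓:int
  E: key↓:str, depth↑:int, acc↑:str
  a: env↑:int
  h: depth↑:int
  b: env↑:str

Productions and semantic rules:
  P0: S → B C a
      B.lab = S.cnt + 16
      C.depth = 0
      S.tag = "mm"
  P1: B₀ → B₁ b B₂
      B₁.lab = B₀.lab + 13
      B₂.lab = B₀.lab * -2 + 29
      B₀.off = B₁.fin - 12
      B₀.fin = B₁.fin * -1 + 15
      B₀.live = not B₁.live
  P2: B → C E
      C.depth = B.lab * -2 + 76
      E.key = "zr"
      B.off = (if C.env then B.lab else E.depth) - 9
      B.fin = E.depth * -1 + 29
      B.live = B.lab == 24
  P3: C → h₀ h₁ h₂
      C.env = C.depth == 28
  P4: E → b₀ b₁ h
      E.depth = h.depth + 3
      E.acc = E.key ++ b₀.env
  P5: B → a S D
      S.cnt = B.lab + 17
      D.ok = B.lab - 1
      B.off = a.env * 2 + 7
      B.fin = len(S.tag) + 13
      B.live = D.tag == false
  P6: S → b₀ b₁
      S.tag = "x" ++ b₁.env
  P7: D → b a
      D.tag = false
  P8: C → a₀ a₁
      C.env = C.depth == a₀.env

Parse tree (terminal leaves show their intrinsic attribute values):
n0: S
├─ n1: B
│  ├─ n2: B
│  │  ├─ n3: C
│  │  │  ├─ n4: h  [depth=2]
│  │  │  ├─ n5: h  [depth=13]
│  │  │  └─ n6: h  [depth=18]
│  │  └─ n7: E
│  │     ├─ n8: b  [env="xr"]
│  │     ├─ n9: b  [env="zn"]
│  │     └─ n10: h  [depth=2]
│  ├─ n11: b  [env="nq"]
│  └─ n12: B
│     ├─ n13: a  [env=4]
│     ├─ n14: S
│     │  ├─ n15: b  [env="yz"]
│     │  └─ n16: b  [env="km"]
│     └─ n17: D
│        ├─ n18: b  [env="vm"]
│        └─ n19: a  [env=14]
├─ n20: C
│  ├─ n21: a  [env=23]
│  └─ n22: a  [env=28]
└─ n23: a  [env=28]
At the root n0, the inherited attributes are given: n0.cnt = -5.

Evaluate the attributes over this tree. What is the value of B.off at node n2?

15

1. n0.cnt = -5  [given at root]
2. n1.lab = 11  [S.cnt + 16]
3. n2.lab = 24  [B₀.lab + 13]
4. n3.depth = 28  [B.lab * -2 + 76]
5. n4.depth = 2  [terminal]
6. n5.depth = 13  [terminal]
7. n6.depth = 18  [terminal]
8. n3.env = true  [C.depth == 28]
9. n7.key = "zr"  ["zr"]
10. n8.env = "xr"  [terminal]
11. n9.env = "zn"  [terminal]
12. n10.depth = 2  [terminal]
13. n7.depth = 5  [h.depth + 3]
14. n7.acc = "zrxr"  [E.key ++ b₀.env]
15. n2.off = 15  [(if C.env then B.lab else E.depth) - 9]
16. n2.fin = 24  [E.depth * -1 + 29]
17. n2.live = true  [B.lab == 24]
18. n11.env = "nq"  [terminal]
19. n12.lab = 7  [B₀.lab * -2 + 29]
20. n13.env = 4  [terminal]
21. n14.cnt = 24  [B.lab + 17]
22. n15.env = "yz"  [terminal]
23. n16.env = "km"  [terminal]
24. n14.tag = "xkm"  ["x" ++ b₁.env]
25. n17.ok = 6  [B.lab - 1]
26. n18.env = "vm"  [terminal]
27. n19.env = 14  [terminal]
28. n17.tag = false  [false]
29. n12.off = 15  [a.env * 2 + 7]
30. n12.fin = 16  [len(S.tag) + 13]
31. n12.live = true  [D.tag == false]
32. n1.off = 12  [B₁.fin - 12]
33. n1.fin = -9  [B₁.fin * -1 + 15]
34. n1.live = false  [not B₁.live]
35. n20.depth = 0  [0]
36. n21.env = 23  [terminal]
37. n22.env = 28  [terminal]
38. n20.env = false  [C.depth == a₀.env]
39. n23.env = 28  [terminal]
40. n0.tag = "mm"  ["mm"]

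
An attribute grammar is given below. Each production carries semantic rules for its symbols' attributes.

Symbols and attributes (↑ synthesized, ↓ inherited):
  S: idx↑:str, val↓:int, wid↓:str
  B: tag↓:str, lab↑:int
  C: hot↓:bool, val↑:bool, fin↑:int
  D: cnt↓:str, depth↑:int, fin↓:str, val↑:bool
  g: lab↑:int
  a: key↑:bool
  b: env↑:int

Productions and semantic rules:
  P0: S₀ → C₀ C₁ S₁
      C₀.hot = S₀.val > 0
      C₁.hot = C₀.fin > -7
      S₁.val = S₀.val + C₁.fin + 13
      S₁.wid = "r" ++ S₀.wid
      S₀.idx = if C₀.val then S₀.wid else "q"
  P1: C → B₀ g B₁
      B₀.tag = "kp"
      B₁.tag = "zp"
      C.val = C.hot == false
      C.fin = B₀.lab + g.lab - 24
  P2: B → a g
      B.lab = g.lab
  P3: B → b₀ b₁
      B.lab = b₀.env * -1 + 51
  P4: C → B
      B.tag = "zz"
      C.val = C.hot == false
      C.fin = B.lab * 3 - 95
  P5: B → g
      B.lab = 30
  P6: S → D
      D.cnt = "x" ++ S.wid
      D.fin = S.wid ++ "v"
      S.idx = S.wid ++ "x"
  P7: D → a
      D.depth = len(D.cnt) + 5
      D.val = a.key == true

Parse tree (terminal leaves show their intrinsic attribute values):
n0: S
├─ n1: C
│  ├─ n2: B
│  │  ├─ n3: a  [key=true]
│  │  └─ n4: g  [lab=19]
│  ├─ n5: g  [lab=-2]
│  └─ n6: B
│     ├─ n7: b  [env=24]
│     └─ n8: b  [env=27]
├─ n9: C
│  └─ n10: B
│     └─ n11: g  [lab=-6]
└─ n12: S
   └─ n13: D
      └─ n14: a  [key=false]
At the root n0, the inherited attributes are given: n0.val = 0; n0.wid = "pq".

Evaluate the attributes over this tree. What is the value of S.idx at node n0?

"pq"

1. n0.val = 0  [given at root]
2. n0.wid = "pq"  [given at root]
3. n1.hot = false  [S₀.val > 0]
4. n2.tag = "kp"  ["kp"]
5. n3.key = true  [terminal]
6. n4.lab = 19  [terminal]
7. n2.lab = 19  [g.lab]
8. n5.lab = -2  [terminal]
9. n6.tag = "zp"  ["zp"]
10. n7.env = 24  [terminal]
11. n8.env = 27  [terminal]
12. n6.lab = 27  [b₀.env * -1 + 51]
13. n1.val = true  [C.hot == false]
14. n1.fin = -7  [B₀.lab + g.lab - 24]
15. n9.hot = false  [C₀.fin > -7]
16. n10.tag = "zz"  ["zz"]
17. n11.lab = -6  [terminal]
18. n10.lab = 30  [30]
19. n9.val = true  [C.hot == false]
20. n9.fin = -5  [B.lab * 3 - 95]
21. n12.val = 8  [S₀.val + C₁.fin + 13]
22. n12.wid = "rpq"  ["r" ++ S₀.wid]
23. n13.cnt = "xrpq"  ["x" ++ S.wid]
24. n13.fin = "rpqv"  [S.wid ++ "v"]
25. n14.key = false  [terminal]
26. n13.depth = 9  [len(D.cnt) + 5]
27. n13.val = false  [a.key == true]
28. n12.idx = "rpqx"  [S.wid ++ "x"]
29. n0.idx = "pq"  [if C₀.val then S₀.wid else "q"]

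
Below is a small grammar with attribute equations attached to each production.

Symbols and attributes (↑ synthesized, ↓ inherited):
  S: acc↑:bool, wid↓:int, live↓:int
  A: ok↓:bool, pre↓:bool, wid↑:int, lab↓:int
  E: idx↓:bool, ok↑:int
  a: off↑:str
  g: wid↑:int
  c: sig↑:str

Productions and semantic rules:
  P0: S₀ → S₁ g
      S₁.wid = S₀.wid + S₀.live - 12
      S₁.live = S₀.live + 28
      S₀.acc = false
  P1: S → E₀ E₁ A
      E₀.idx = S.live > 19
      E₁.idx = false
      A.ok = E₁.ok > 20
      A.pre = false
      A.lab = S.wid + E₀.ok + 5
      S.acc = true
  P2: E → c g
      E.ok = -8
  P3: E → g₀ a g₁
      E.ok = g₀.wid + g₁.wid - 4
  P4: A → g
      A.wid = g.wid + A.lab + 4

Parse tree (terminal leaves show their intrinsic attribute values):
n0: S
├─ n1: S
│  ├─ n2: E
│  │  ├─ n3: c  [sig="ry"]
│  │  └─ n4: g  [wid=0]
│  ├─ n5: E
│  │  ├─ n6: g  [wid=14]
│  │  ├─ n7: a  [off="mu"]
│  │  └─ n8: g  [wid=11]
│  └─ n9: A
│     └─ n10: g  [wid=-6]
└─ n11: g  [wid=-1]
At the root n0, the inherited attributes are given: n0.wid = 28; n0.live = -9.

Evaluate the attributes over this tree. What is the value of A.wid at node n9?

1. n0.wid = 28  [given at root]
2. n0.live = -9  [given at root]
3. n1.wid = 7  [S₀.wid + S₀.live - 12]
4. n1.live = 19  [S₀.live + 28]
5. n2.idx = false  [S.live > 19]
6. n3.sig = "ry"  [terminal]
7. n4.wid = 0  [terminal]
8. n2.ok = -8  [-8]
9. n5.idx = false  [false]
10. n6.wid = 14  [terminal]
11. n7.off = "mu"  [terminal]
12. n8.wid = 11  [terminal]
13. n5.ok = 21  [g₀.wid + g₁.wid - 4]
14. n9.ok = true  [E₁.ok > 20]
15. n9.pre = false  [false]
16. n9.lab = 4  [S.wid + E₀.ok + 5]
17. n10.wid = -6  [terminal]
18. n9.wid = 2  [g.wid + A.lab + 4]
19. n1.acc = true  [true]
20. n11.wid = -1  [terminal]
21. n0.acc = false  [false]

2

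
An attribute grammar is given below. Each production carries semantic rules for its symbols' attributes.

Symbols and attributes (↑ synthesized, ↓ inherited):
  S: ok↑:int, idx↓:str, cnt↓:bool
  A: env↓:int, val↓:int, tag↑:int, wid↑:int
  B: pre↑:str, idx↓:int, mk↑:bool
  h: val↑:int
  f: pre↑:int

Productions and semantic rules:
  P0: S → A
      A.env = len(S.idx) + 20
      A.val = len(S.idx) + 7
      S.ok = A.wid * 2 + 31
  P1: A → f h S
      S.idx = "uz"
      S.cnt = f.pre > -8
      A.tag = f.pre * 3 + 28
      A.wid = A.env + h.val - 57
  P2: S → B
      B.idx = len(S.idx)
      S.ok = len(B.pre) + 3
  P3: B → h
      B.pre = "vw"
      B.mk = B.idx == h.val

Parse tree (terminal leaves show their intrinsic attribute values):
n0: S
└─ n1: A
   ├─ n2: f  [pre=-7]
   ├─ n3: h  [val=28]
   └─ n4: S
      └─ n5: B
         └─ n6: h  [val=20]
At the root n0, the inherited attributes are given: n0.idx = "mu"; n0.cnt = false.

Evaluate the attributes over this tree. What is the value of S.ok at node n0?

1. n0.idx = "mu"  [given at root]
2. n0.cnt = false  [given at root]
3. n1.env = 22  [len(S.idx) + 20]
4. n1.val = 9  [len(S.idx) + 7]
5. n2.pre = -7  [terminal]
6. n3.val = 28  [terminal]
7. n4.idx = "uz"  ["uz"]
8. n4.cnt = true  [f.pre > -8]
9. n5.idx = 2  [len(S.idx)]
10. n6.val = 20  [terminal]
11. n5.pre = "vw"  ["vw"]
12. n5.mk = false  [B.idx == h.val]
13. n4.ok = 5  [len(B.pre) + 3]
14. n1.tag = 7  [f.pre * 3 + 28]
15. n1.wid = -7  [A.env + h.val - 57]
16. n0.ok = 17  [A.wid * 2 + 31]

17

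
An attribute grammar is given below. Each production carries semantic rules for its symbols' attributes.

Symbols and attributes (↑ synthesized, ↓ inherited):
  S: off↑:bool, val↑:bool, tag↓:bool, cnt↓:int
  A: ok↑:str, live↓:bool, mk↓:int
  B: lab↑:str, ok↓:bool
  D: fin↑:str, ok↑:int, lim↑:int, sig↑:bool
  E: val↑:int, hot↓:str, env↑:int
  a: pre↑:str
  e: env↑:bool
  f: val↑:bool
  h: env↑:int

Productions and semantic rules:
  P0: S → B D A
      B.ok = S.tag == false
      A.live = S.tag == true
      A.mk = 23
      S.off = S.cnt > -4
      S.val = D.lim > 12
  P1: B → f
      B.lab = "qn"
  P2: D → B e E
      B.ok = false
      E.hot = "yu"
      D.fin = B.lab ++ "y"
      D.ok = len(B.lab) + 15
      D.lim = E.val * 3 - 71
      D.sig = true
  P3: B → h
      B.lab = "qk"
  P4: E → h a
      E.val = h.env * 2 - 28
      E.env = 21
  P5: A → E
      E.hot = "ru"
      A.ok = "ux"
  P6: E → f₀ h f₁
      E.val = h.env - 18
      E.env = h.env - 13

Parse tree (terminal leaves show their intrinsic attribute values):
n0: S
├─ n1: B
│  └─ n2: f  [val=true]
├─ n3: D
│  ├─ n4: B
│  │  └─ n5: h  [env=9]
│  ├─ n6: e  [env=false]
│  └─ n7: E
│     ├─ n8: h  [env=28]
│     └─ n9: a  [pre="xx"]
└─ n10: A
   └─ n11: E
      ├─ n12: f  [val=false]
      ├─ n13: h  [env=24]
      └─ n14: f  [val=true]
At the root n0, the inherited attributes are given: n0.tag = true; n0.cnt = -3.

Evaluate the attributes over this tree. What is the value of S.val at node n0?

1. n0.tag = true  [given at root]
2. n0.cnt = -3  [given at root]
3. n1.ok = false  [S.tag == false]
4. n2.val = true  [terminal]
5. n1.lab = "qn"  ["qn"]
6. n4.ok = false  [false]
7. n5.env = 9  [terminal]
8. n4.lab = "qk"  ["qk"]
9. n6.env = false  [terminal]
10. n7.hot = "yu"  ["yu"]
11. n8.env = 28  [terminal]
12. n9.pre = "xx"  [terminal]
13. n7.val = 28  [h.env * 2 - 28]
14. n7.env = 21  [21]
15. n3.fin = "qky"  [B.lab ++ "y"]
16. n3.ok = 17  [len(B.lab) + 15]
17. n3.lim = 13  [E.val * 3 - 71]
18. n3.sig = true  [true]
19. n10.live = true  [S.tag == true]
20. n10.mk = 23  [23]
21. n11.hot = "ru"  ["ru"]
22. n12.val = false  [terminal]
23. n13.env = 24  [terminal]
24. n14.val = true  [terminal]
25. n11.val = 6  [h.env - 18]
26. n11.env = 11  [h.env - 13]
27. n10.ok = "ux"  ["ux"]
28. n0.off = true  [S.cnt > -4]
29. n0.val = true  [D.lim > 12]

true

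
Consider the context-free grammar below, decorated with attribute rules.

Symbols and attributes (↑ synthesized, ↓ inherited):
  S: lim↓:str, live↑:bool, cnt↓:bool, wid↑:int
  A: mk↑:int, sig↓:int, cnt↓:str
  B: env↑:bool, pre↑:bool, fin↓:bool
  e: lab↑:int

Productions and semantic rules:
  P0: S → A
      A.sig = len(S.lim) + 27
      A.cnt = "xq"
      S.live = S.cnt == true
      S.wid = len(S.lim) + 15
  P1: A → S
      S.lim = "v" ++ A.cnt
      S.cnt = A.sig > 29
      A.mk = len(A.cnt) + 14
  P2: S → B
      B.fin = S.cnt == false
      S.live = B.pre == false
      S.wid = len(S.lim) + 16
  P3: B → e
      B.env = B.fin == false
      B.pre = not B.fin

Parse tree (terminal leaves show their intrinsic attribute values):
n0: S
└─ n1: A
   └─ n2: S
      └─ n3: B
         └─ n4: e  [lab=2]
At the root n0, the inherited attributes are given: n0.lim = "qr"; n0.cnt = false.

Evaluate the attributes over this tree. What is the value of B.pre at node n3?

false

1. n0.lim = "qr"  [given at root]
2. n0.cnt = false  [given at root]
3. n1.sig = 29  [len(S.lim) + 27]
4. n1.cnt = "xq"  ["xq"]
5. n2.lim = "vxq"  ["v" ++ A.cnt]
6. n2.cnt = false  [A.sig > 29]
7. n3.fin = true  [S.cnt == false]
8. n4.lab = 2  [terminal]
9. n3.env = false  [B.fin == false]
10. n3.pre = false  [not B.fin]
11. n2.live = true  [B.pre == false]
12. n2.wid = 19  [len(S.lim) + 16]
13. n1.mk = 16  [len(A.cnt) + 14]
14. n0.live = false  [S.cnt == true]
15. n0.wid = 17  [len(S.lim) + 15]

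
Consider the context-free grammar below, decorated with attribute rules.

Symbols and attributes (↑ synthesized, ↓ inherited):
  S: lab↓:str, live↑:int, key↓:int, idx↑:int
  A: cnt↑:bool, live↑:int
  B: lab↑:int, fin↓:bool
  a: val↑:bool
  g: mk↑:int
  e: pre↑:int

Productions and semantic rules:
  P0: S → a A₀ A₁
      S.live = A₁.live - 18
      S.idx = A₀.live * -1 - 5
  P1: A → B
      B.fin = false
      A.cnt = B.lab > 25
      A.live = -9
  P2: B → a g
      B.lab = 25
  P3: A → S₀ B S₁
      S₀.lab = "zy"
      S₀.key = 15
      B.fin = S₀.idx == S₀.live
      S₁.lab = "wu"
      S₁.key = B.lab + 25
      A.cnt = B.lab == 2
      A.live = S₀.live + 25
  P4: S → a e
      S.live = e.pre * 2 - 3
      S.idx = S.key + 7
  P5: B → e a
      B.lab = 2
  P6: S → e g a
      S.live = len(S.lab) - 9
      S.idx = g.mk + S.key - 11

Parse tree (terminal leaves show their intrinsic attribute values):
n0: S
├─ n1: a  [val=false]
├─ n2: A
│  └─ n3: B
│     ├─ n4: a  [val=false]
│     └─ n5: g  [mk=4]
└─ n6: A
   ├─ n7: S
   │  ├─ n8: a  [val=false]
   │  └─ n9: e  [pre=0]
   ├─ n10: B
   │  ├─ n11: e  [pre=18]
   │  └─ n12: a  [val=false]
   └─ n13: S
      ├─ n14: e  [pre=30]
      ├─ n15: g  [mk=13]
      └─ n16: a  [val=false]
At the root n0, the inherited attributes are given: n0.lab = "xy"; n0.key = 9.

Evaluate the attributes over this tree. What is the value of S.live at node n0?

4

1. n0.lab = "xy"  [given at root]
2. n0.key = 9  [given at root]
3. n1.val = false  [terminal]
4. n3.fin = false  [false]
5. n4.val = false  [terminal]
6. n5.mk = 4  [terminal]
7. n3.lab = 25  [25]
8. n2.cnt = false  [B.lab > 25]
9. n2.live = -9  [-9]
10. n7.lab = "zy"  ["zy"]
11. n7.key = 15  [15]
12. n8.val = false  [terminal]
13. n9.pre = 0  [terminal]
14. n7.live = -3  [e.pre * 2 - 3]
15. n7.idx = 22  [S.key + 7]
16. n10.fin = false  [S₀.idx == S₀.live]
17. n11.pre = 18  [terminal]
18. n12.val = false  [terminal]
19. n10.lab = 2  [2]
20. n13.lab = "wu"  ["wu"]
21. n13.key = 27  [B.lab + 25]
22. n14.pre = 30  [terminal]
23. n15.mk = 13  [terminal]
24. n16.val = false  [terminal]
25. n13.live = -7  [len(S.lab) - 9]
26. n13.idx = 29  [g.mk + S.key - 11]
27. n6.cnt = true  [B.lab == 2]
28. n6.live = 22  [S₀.live + 25]
29. n0.live = 4  [A₁.live - 18]
30. n0.idx = 4  [A₀.live * -1 - 5]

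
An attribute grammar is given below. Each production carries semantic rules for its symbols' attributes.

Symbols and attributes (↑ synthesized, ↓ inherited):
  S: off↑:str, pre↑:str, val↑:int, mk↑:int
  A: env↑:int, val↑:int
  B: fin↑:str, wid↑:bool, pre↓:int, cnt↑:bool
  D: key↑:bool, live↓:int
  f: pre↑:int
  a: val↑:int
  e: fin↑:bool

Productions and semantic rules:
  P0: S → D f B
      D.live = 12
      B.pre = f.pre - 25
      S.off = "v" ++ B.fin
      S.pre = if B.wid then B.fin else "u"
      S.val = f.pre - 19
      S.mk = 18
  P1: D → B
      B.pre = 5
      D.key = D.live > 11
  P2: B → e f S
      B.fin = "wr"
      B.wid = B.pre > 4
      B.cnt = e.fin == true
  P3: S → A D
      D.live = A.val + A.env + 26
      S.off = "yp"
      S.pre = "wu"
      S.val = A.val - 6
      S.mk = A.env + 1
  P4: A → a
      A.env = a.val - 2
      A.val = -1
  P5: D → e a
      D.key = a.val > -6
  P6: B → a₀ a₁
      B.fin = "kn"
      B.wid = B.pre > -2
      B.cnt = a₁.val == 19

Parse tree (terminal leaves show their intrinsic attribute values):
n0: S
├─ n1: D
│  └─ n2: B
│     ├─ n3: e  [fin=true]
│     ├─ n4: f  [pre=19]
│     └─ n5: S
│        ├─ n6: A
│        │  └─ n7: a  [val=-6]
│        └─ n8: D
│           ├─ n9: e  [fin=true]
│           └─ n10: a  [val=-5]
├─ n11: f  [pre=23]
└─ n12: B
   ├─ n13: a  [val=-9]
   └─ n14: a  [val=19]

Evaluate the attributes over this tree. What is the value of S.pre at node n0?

1. n1.live = 12  [12]
2. n2.pre = 5  [5]
3. n3.fin = true  [terminal]
4. n4.pre = 19  [terminal]
5. n7.val = -6  [terminal]
6. n6.env = -8  [a.val - 2]
7. n6.val = -1  [-1]
8. n8.live = 17  [A.val + A.env + 26]
9. n9.fin = true  [terminal]
10. n10.val = -5  [terminal]
11. n8.key = true  [a.val > -6]
12. n5.off = "yp"  ["yp"]
13. n5.pre = "wu"  ["wu"]
14. n5.val = -7  [A.val - 6]
15. n5.mk = -7  [A.env + 1]
16. n2.fin = "wr"  ["wr"]
17. n2.wid = true  [B.pre > 4]
18. n2.cnt = true  [e.fin == true]
19. n1.key = true  [D.live > 11]
20. n11.pre = 23  [terminal]
21. n12.pre = -2  [f.pre - 25]
22. n13.val = -9  [terminal]
23. n14.val = 19  [terminal]
24. n12.fin = "kn"  ["kn"]
25. n12.wid = false  [B.pre > -2]
26. n12.cnt = true  [a₁.val == 19]
27. n0.off = "vkn"  ["v" ++ B.fin]
28. n0.pre = "u"  [if B.wid then B.fin else "u"]
29. n0.val = 4  [f.pre - 19]
30. n0.mk = 18  [18]

"u"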